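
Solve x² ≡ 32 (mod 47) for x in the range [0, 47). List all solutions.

19, 28

Since 47 ≡ 3 (mod 4), a square root of 32 is 32^((47+1)/4) = 32^12 mod 47.
Repeated squaring: 32^2≡37, 32^4≡6, 32^8≡36 (mod 47).
32^12 = 32^(8+4) ≡ 28 (mod 47).
Check: 28² = 784 ≡ 32 (mod 47). The two roots are 19 and 28.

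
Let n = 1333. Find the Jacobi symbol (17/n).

Reciprocity: 17 ≡ 1 and 1333 ≡ 1 (mod 4), so (17/1333) = +(1333/17).
Reduce top mod 17: now compute (7/17).
Reciprocity: 7 ≡ 3 and 17 ≡ 1 (mod 4), so (7/17) = +(17/7).
Reduce top mod 7: now compute (3/7).
Reciprocity: 3 ≡ 3 and 7 ≡ 3 (mod 4), so (3/7) = −(7/3).
Reduce top mod 3: now compute (1/3).
Reached (1/3) = 1. Collecting the sign flips along the way, the symbol is -1.

-1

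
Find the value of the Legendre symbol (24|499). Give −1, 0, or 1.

1

Pull out 2^3: since 499 ≡ 3 (mod 8), (2/499) = -1, so (2/499)^3 = -1.
Reciprocity: 3 ≡ 3 and 499 ≡ 3 (mod 4), so (3/499) = −(499/3).
Reduce top mod 3: now compute (1/3).
Reached (1/3) = 1. Collecting the sign flips along the way, the symbol is +1.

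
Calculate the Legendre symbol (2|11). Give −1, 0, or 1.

-1

Pull out 2: since 11 ≡ 3 (mod 8), (2/11) = -1.
Reached (1/11) = 1. Collecting the sign flips along the way, the symbol is -1.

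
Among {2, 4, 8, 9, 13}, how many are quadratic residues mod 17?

5

(2/17) = +1 → QR.
(4/17) = +1 → QR.
(8/17) = +1 → QR.
(9/17) = +1 → QR.
(13/17) = +1 → QR.
Total quadratic residues among the 5: 5.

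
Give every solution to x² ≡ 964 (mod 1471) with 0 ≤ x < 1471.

Since 1471 ≡ 3 (mod 4), a square root of 964 is 964^((1471+1)/4) = 964^368 mod 1471.
Repeated squaring: 964^2≡1095, 964^4≡160, 964^8≡593, 964^16≡80, 964^32≡516, 964^64≡5, 964^128≡25, 964^256≡625 (mod 1471).
964^368 = 964^(256+64+32+16) ≡ 655 (mod 1471).
Check: 655² = 429025 ≡ 964 (mod 1471). The two roots are 655 and 816.

655, 816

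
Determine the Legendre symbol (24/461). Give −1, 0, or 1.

Euler's criterion: (24/461) ≡ 24^230 (mod 461).
24^2 ≡ 115 (mod 461)
24^4 ≡ 317 (mod 461)
24^8 ≡ 452 (mod 461)
24^16 ≡ 81 (mod 461)
24^32 ≡ 107 (mod 461)
24^64 ≡ 385 (mod 461)
24^128 ≡ 244 (mod 461)
24^230 = 24^(128+64+32+4+2) ≡ 1 (mod 461).
Result is 1, so (24/461) = 1.

1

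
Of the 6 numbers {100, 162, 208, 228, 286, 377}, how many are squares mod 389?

(100/389) = +1 → QR.
(162/389) = -1 → non-residue.
(208/389) = +1 → QR.
(228/389) = -1 → non-residue.
(286/389) = -1 → non-residue.
(377/389) = -1 → non-residue.
Total quadratic residues among the 6: 2.

2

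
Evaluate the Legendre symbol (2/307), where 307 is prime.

Pull out 2: since 307 ≡ 3 (mod 8), (2/307) = -1.
Reached (1/307) = 1. Collecting the sign flips along the way, the symbol is -1.

-1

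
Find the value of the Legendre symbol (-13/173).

Euler's criterion: (-13/173) ≡ 160^86 (mod 173).
160^2 ≡ 169 (mod 173)
160^4 ≡ 16 (mod 173)
160^8 ≡ 83 (mod 173)
160^16 ≡ 142 (mod 173)
160^32 ≡ 96 (mod 173)
160^64 ≡ 47 (mod 173)
160^86 = 160^(64+16+4+2) ≡ 1 (mod 173).
Result is 1, so (-13/173) = 1.

1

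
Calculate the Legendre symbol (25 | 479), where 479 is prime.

1

Reciprocity: 25 ≡ 1 and 479 ≡ 3 (mod 4), so (25/479) = +(479/25).
Reduce top mod 25: now compute (4/25).
Pull out 2^2: since 25 ≡ 1 (mod 8), (2/25) = +1, so (2/25)^2 = +1.
Reached (1/25) = 1. Collecting the sign flips along the way, the symbol is +1.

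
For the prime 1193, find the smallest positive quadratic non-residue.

(2/1193) = +1, so 2 is a residue.
(3/1193) = −1, so 3 is the smallest positive non-residue mod 1193.

3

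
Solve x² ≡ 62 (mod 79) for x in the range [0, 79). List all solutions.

Since 79 ≡ 3 (mod 4), a square root of 62 is 62^((79+1)/4) = 62^20 mod 79.
Repeated squaring: 62^2≡52, 62^4≡18, 62^8≡8, 62^16≡64 (mod 79).
62^20 = 62^(16+4) ≡ 46 (mod 79).
Check: 46² = 2116 ≡ 62 (mod 79). The two roots are 33 and 46.

33, 46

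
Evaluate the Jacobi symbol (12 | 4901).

Pull out 2^2: since 4901 ≡ 5 (mod 8), (2/4901) = -1, so (2/4901)^2 = +1.
Reciprocity: 3 ≡ 3 and 4901 ≡ 1 (mod 4), so (3/4901) = +(4901/3).
Reduce top mod 3: now compute (2/3).
Pull out 2: since 3 ≡ 3 (mod 8), (2/3) = -1.
Reached (1/3) = 1. Collecting the sign flips along the way, the symbol is -1.

-1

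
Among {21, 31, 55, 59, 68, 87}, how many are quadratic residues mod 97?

(21/97) = -1 → non-residue.
(31/97) = +1 → QR.
(55/97) = -1 → non-residue.
(59/97) = -1 → non-residue.
(68/97) = -1 → non-residue.
(87/97) = -1 → non-residue.
Total quadratic residues among the 6: 1.

1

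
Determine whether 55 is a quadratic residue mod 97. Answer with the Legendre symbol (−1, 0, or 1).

-1

Reciprocity: 55 ≡ 3 and 97 ≡ 1 (mod 4), so (55/97) = +(97/55).
Reduce top mod 55: now compute (42/55).
Pull out 2: since 55 ≡ 7 (mod 8), (2/55) = +1.
Reciprocity: 21 ≡ 1 and 55 ≡ 3 (mod 4), so (21/55) = +(55/21).
Reduce top mod 21: now compute (13/21).
Reciprocity: 13 ≡ 1 and 21 ≡ 1 (mod 4), so (13/21) = +(21/13).
Reduce top mod 13: now compute (8/13).
Pull out 2^3: since 13 ≡ 5 (mod 8), (2/13) = -1, so (2/13)^3 = -1.
Reached (1/13) = 1. Collecting the sign flips along the way, the symbol is -1.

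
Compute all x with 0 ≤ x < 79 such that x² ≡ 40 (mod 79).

35, 44

Since 79 ≡ 3 (mod 4), a square root of 40 is 40^((79+1)/4) = 40^20 mod 79.
Repeated squaring: 40^2≡20, 40^4≡5, 40^8≡25, 40^16≡72 (mod 79).
40^20 = 40^(16+4) ≡ 44 (mod 79).
Check: 44² = 1936 ≡ 40 (mod 79). The two roots are 35 and 44.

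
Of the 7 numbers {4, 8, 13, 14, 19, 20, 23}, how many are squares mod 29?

4

(4/29) = +1 → QR.
(8/29) = -1 → non-residue.
(13/29) = +1 → QR.
(14/29) = -1 → non-residue.
(19/29) = -1 → non-residue.
(20/29) = +1 → QR.
(23/29) = +1 → QR.
Total quadratic residues among the 7: 4.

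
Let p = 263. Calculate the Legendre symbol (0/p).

0

Top reduces to 0: gcd > 1, so the symbol is 0.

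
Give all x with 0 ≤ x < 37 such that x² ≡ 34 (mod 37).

16, 21

37 ≡ 1 (mod 4), so we find a root by search.
Trying successive values, 16² = 256 ≡ 34 (mod 37). The other root is 37 − 16 = 21.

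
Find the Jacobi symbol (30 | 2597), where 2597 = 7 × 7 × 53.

-1

Pull out 2: since 2597 ≡ 5 (mod 8), (2/2597) = -1.
Reciprocity: 15 ≡ 3 and 2597 ≡ 1 (mod 4), so (15/2597) = +(2597/15).
Reduce top mod 15: now compute (2/15).
Pull out 2: since 15 ≡ 7 (mod 8), (2/15) = +1.
Reached (1/15) = 1. Collecting the sign flips along the way, the symbol is -1.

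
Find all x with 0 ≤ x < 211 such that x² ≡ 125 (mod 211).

97, 114

Since 211 ≡ 3 (mod 4), a square root of 125 is 125^((211+1)/4) = 125^53 mod 211.
Repeated squaring: 125^2≡11, 125^4≡121, 125^8≡82, 125^16≡183, 125^32≡151 (mod 211).
125^53 = 125^(32+16+4+1) ≡ 114 (mod 211).
Check: 114² = 12996 ≡ 125 (mod 211). The two roots are 97 and 114.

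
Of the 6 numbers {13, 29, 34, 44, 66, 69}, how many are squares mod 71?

1

(13/71) = -1 → non-residue.
(29/71) = +1 → QR.
(34/71) = -1 → non-residue.
(44/71) = -1 → non-residue.
(66/71) = -1 → non-residue.
(69/71) = -1 → non-residue.
Total quadratic residues among the 6: 1.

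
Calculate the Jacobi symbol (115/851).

Reciprocity: 115 ≡ 3 and 851 ≡ 3 (mod 4), so (115/851) = −(851/115).
Reduce top mod 115: now compute (46/115).
Pull out 2: since 115 ≡ 3 (mod 8), (2/115) = -1.
Reciprocity: 23 ≡ 3 and 115 ≡ 3 (mod 4), so (23/115) = −(115/23).
Reduce top mod 23: now compute (0/23).
Top reduces to 0: gcd > 1, so the symbol is 0.

0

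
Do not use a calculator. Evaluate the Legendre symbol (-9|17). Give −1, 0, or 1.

1

Euler's criterion: (-9/17) ≡ 8^8 (mod 17).
8^2 ≡ 13 (mod 17)
8^4 ≡ 16 (mod 17)
8^8 ≡ 1 (mod 17)
8^8 = 8^(8) ≡ 1 (mod 17).
Result is 1, so (-9/17) = 1.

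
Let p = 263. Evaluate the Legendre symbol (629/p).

First reduce: 629 ≡ 103 (mod 263).
Reciprocity: 103 ≡ 3 and 263 ≡ 3 (mod 4), so (103/263) = −(263/103).
Reduce top mod 103: now compute (57/103).
Reciprocity: 57 ≡ 1 and 103 ≡ 3 (mod 4), so (57/103) = +(103/57).
Reduce top mod 57: now compute (46/57).
Pull out 2: since 57 ≡ 1 (mod 8), (2/57) = +1.
Reciprocity: 23 ≡ 3 and 57 ≡ 1 (mod 4), so (23/57) = +(57/23).
Reduce top mod 23: now compute (11/23).
Reciprocity: 11 ≡ 3 and 23 ≡ 3 (mod 4), so (11/23) = −(23/11).
Reduce top mod 11: now compute (1/11).
Reached (1/11) = 1. Collecting the sign flips along the way, the symbol is +1.

1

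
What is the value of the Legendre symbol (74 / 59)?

1

Euler's criterion: (74/59) ≡ 15^29 (mod 59).
15^2 ≡ 48 (mod 59)
15^4 ≡ 3 (mod 59)
15^8 ≡ 9 (mod 59)
15^16 ≡ 22 (mod 59)
15^29 = 15^(16+8+4+1) ≡ 1 (mod 59).
Result is 1, so (74/59) = 1.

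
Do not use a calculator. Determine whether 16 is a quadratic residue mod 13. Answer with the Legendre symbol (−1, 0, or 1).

First reduce: 16 ≡ 3 (mod 13).
Reciprocity: 3 ≡ 3 and 13 ≡ 1 (mod 4), so (3/13) = +(13/3).
Reduce top mod 3: now compute (1/3).
Reached (1/3) = 1. Collecting the sign flips along the way, the symbol is +1.

1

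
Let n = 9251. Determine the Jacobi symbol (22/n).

Pull out 2: since 9251 ≡ 3 (mod 8), (2/9251) = -1.
Reciprocity: 11 ≡ 3 and 9251 ≡ 3 (mod 4), so (11/9251) = −(9251/11).
Reduce top mod 11: now compute (0/11).
Top reduces to 0: gcd > 1, so the symbol is 0.

0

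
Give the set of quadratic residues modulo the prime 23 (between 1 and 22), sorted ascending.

Square k = 1,…,11 (k and 23−k give the same square):
1²=1, 2²=4, 3²=9, 4²=16, 5²≡2, 6²≡13, 7²≡3, 8²≡18, 9²≡12, 10²≡8, 11²≡6 (mod 23).
So the quadratic residues mod 23 are {1, 2, 3, 4, 6, 8, 9, 12, 13, 16, 18}.

1, 2, 3, 4, 6, 8, 9, 12, 13, 16, 18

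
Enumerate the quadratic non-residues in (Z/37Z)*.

2,5,6,8,13,14,15,17,18,19,20,22,23,24,29,31,32,35

Square k = 1,…,18 (k and 37−k give the same square):
1²=1, 2²=4, 3²=9, 4²=16, 5²=25, 6²=36, 7²≡12, 8²≡27, 9²≡7, 10²≡26, 11²≡10, 12²≡33, 13²≡21, 14²≡11, 15²≡3, 16²≡34, 17²≡30, 18²≡28 (mod 37).
The residues are {1, 3, 4, 7, 9, 10, 11, 12, 16, 21, 25, 26, 27, 28, 30, 33, 34, 36}; the non-residues are the remaining 18 nonzero classes.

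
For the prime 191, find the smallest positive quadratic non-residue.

7

(2/191) = +1, so 2 is a residue.
(3/191) = +1, so 3 is a residue.
(4/191) = +1, so 4 is a residue.
(5/191) = +1, so 5 is a residue.
(6/191) = +1, so 6 is a residue.
(7/191) = −1, so 7 is the smallest positive non-residue mod 191.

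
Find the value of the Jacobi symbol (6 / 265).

Pull out 2: since 265 ≡ 1 (mod 8), (2/265) = +1.
Reciprocity: 3 ≡ 3 and 265 ≡ 1 (mod 4), so (3/265) = +(265/3).
Reduce top mod 3: now compute (1/3).
Reached (1/3) = 1. Collecting the sign flips along the way, the symbol is +1.

1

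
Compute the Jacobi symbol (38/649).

Pull out 2: since 649 ≡ 1 (mod 8), (2/649) = +1.
Reciprocity: 19 ≡ 3 and 649 ≡ 1 (mod 4), so (19/649) = +(649/19).
Reduce top mod 19: now compute (3/19).
Reciprocity: 3 ≡ 3 and 19 ≡ 3 (mod 4), so (3/19) = −(19/3).
Reduce top mod 3: now compute (1/3).
Reached (1/3) = 1. Collecting the sign flips along the way, the symbol is -1.

-1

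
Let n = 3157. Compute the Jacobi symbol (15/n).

Reciprocity: 15 ≡ 3 and 3157 ≡ 1 (mod 4), so (15/3157) = +(3157/15).
Reduce top mod 15: now compute (7/15).
Reciprocity: 7 ≡ 3 and 15 ≡ 3 (mod 4), so (7/15) = −(15/7).
Reduce top mod 7: now compute (1/7).
Reached (1/7) = 1. Collecting the sign flips along the way, the symbol is -1.

-1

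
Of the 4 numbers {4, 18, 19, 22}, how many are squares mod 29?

2

(4/29) = +1 → QR.
(18/29) = -1 → non-residue.
(19/29) = -1 → non-residue.
(22/29) = +1 → QR.
Total quadratic residues among the 4: 2.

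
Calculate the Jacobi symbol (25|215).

0

Reciprocity: 25 ≡ 1 and 215 ≡ 3 (mod 4), so (25/215) = +(215/25).
Reduce top mod 25: now compute (15/25).
Reciprocity: 15 ≡ 3 and 25 ≡ 1 (mod 4), so (15/25) = +(25/15).
Reduce top mod 15: now compute (10/15).
Pull out 2: since 15 ≡ 7 (mod 8), (2/15) = +1.
Reciprocity: 5 ≡ 1 and 15 ≡ 3 (mod 4), so (5/15) = +(15/5).
Reduce top mod 5: now compute (0/5).
Top reduces to 0: gcd > 1, so the symbol is 0.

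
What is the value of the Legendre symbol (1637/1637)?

First reduce: 1637 ≡ 0 (mod 1637).
Top reduces to 0: gcd > 1, so the symbol is 0.

0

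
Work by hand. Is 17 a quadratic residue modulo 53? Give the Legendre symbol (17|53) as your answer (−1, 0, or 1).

Euler's criterion: (17/53) ≡ 17^26 (mod 53).
17^2 ≡ 24 (mod 53)
17^4 ≡ 46 (mod 53)
17^8 ≡ 49 (mod 53)
17^16 ≡ 16 (mod 53)
17^26 = 17^(16+8+2) ≡ 1 (mod 53).
Result is 1, so (17/53) = 1.

1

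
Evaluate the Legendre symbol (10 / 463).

Pull out 2: since 463 ≡ 7 (mod 8), (2/463) = +1.
Reciprocity: 5 ≡ 1 and 463 ≡ 3 (mod 4), so (5/463) = +(463/5).
Reduce top mod 5: now compute (3/5).
Reciprocity: 3 ≡ 3 and 5 ≡ 1 (mod 4), so (3/5) = +(5/3).
Reduce top mod 3: now compute (2/3).
Pull out 2: since 3 ≡ 3 (mod 8), (2/3) = -1.
Reached (1/3) = 1. Collecting the sign flips along the way, the symbol is -1.

-1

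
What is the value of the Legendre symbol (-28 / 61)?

-1

First reduce: -28 ≡ 33 (mod 61).
Reciprocity: 33 ≡ 1 and 61 ≡ 1 (mod 4), so (33/61) = +(61/33).
Reduce top mod 33: now compute (28/33).
Pull out 2^2: since 33 ≡ 1 (mod 8), (2/33) = +1, so (2/33)^2 = +1.
Reciprocity: 7 ≡ 3 and 33 ≡ 1 (mod 4), so (7/33) = +(33/7).
Reduce top mod 7: now compute (5/7).
Reciprocity: 5 ≡ 1 and 7 ≡ 3 (mod 4), so (5/7) = +(7/5).
Reduce top mod 5: now compute (2/5).
Pull out 2: since 5 ≡ 5 (mod 8), (2/5) = -1.
Reached (1/5) = 1. Collecting the sign flips along the way, the symbol is -1.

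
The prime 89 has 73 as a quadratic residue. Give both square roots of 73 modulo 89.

42, 47

89 ≡ 1 (mod 4), so we find a root by search.
Trying successive values, 42² = 1764 ≡ 73 (mod 89). The other root is 89 − 42 = 47.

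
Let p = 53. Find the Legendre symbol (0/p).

Top reduces to 0: gcd > 1, so the symbol is 0.

0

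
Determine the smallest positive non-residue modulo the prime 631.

(2/631) = +1, so 2 is a residue.
(3/631) = −1, so 3 is the smallest positive non-residue mod 631.

3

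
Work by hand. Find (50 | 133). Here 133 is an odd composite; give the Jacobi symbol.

-1

Pull out 2: since 133 ≡ 5 (mod 8), (2/133) = -1.
Reciprocity: 25 ≡ 1 and 133 ≡ 1 (mod 4), so (25/133) = +(133/25).
Reduce top mod 25: now compute (8/25).
Pull out 2^3: since 25 ≡ 1 (mod 8), (2/25) = +1, so (2/25)^3 = +1.
Reached (1/25) = 1. Collecting the sign flips along the way, the symbol is -1.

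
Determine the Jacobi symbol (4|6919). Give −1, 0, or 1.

Pull out 2^2: since 6919 ≡ 7 (mod 8), (2/6919) = +1, so (2/6919)^2 = +1.
Reached (1/6919) = 1. Collecting the sign flips along the way, the symbol is +1.

1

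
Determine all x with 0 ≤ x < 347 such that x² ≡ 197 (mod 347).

Since 347 ≡ 3 (mod 4), a square root of 197 is 197^((347+1)/4) = 197^87 mod 347.
Repeated squaring: 197^2≡292, 197^4≡249, 197^8≡235, 197^16≡52, 197^32≡275, 197^64≡326 (mod 347).
197^87 = 197^(64+16+4+2+1) ≡ 184 (mod 347).
Check: 184² = 33856 ≡ 197 (mod 347). The two roots are 163 and 184.

163, 184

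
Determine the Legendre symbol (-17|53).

First reduce: -17 ≡ 36 (mod 53).
Pull out 2^2: since 53 ≡ 5 (mod 8), (2/53) = -1, so (2/53)^2 = +1.
Reciprocity: 9 ≡ 1 and 53 ≡ 1 (mod 4), so (9/53) = +(53/9).
Reduce top mod 9: now compute (8/9).
Pull out 2^3: since 9 ≡ 1 (mod 8), (2/9) = +1, so (2/9)^3 = +1.
Reached (1/9) = 1. Collecting the sign flips along the way, the symbol is +1.

1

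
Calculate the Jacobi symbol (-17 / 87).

First reduce: -17 ≡ 70 (mod 87).
Pull out 2: since 87 ≡ 7 (mod 8), (2/87) = +1.
Reciprocity: 35 ≡ 3 and 87 ≡ 3 (mod 4), so (35/87) = −(87/35).
Reduce top mod 35: now compute (17/35).
Reciprocity: 17 ≡ 1 and 35 ≡ 3 (mod 4), so (17/35) = +(35/17).
Reduce top mod 17: now compute (1/17).
Reached (1/17) = 1. Collecting the sign flips along the way, the symbol is -1.

-1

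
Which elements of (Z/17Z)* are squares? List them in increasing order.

Square k = 1,…,8 (k and 17−k give the same square):
1²=1, 2²=4, 3²=9, 4²=16, 5²≡8, 6²≡2, 7²≡15, 8²≡13 (mod 17).
So the quadratic residues mod 17 are {1, 2, 4, 8, 9, 13, 15, 16}.

1, 2, 4, 8, 9, 13, 15, 16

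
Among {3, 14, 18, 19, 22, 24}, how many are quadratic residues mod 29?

(3/29) = -1 → non-residue.
(14/29) = -1 → non-residue.
(18/29) = -1 → non-residue.
(19/29) = -1 → non-residue.
(22/29) = +1 → QR.
(24/29) = +1 → QR.
Total quadratic residues among the 6: 2.

2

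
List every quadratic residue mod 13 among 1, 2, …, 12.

Square k = 1,…,6 (k and 13−k give the same square):
1²=1, 2²=4, 3²=9, 4²≡3, 5²≡12, 6²≡10 (mod 13).
So the quadratic residues mod 13 are {1, 3, 4, 9, 10, 12}.

1 3 4 9 10 12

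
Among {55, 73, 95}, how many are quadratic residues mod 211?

3

(55/211) = +1 → QR.
(73/211) = +1 → QR.
(95/211) = +1 → QR.
Total quadratic residues among the 3: 3.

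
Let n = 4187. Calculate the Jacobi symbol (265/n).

Reciprocity: 265 ≡ 1 and 4187 ≡ 3 (mod 4), so (265/4187) = +(4187/265).
Reduce top mod 265: now compute (212/265).
Pull out 2^2: since 265 ≡ 1 (mod 8), (2/265) = +1, so (2/265)^2 = +1.
Reciprocity: 53 ≡ 1 and 265 ≡ 1 (mod 4), so (53/265) = +(265/53).
Reduce top mod 53: now compute (0/53).
Top reduces to 0: gcd > 1, so the symbol is 0.

0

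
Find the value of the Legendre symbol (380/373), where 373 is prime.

1

Euler's criterion: (380/373) ≡ 7^186 (mod 373).
7^2 ≡ 49 (mod 373)
7^4 ≡ 163 (mod 373)
7^8 ≡ 86 (mod 373)
7^16 ≡ 309 (mod 373)
7^32 ≡ 366 (mod 373)
7^64 ≡ 49 (mod 373)
7^128 ≡ 163 (mod 373)
7^186 = 7^(128+32+16+8+2) ≡ 1 (mod 373).
Result is 1, so (380/373) = 1.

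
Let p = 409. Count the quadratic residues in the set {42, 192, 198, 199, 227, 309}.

(42/409) = -1 → non-residue.
(192/409) = +1 → QR.
(198/409) = -1 → non-residue.
(199/409) = -1 → non-residue.
(227/409) = +1 → QR.
(309/409) = +1 → QR.
Total quadratic residues among the 6: 3.

3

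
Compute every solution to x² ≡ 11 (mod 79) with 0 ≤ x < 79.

Since 79 ≡ 3 (mod 4), a square root of 11 is 11^((79+1)/4) = 11^20 mod 79.
Repeated squaring: 11^2≡42, 11^4≡26, 11^8≡44, 11^16≡40 (mod 79).
11^20 = 11^(16+4) ≡ 13 (mod 79).
Check: 13² = 169 ≡ 11 (mod 79). The two roots are 13 and 66.

13, 66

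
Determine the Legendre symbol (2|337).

Pull out 2: since 337 ≡ 1 (mod 8), (2/337) = +1.
Reached (1/337) = 1. Collecting the sign flips along the way, the symbol is +1.

1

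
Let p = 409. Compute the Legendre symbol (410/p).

First reduce: 410 ≡ 1 (mod 409).
Reached (1/409) = 1. Collecting the sign flips along the way, the symbol is +1.

1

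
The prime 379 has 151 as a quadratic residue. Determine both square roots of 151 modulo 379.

182, 197

Since 379 ≡ 3 (mod 4), a square root of 151 is 151^((379+1)/4) = 151^95 mod 379.
Repeated squaring: 151^2≡61, 151^4≡310, 151^8≡213, 151^16≡268, 151^32≡193, 151^64≡107 (mod 379).
151^95 = 151^(64+16+8+4+2+1) ≡ 197 (mod 379).
Check: 197² = 38809 ≡ 151 (mod 379). The two roots are 182 and 197.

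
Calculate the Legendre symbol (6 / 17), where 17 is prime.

-1

Pull out 2: since 17 ≡ 1 (mod 8), (2/17) = +1.
Reciprocity: 3 ≡ 3 and 17 ≡ 1 (mod 4), so (3/17) = +(17/3).
Reduce top mod 3: now compute (2/3).
Pull out 2: since 3 ≡ 3 (mod 8), (2/3) = -1.
Reached (1/3) = 1. Collecting the sign flips along the way, the symbol is -1.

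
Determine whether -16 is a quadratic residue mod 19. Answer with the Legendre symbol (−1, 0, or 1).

Euler's criterion: (-16/19) ≡ 3^9 (mod 19).
3^2 ≡ 9 (mod 19)
3^4 ≡ 5 (mod 19)
3^8 ≡ 6 (mod 19)
3^9 = 3^(8+1) ≡ 18 (mod 19).
Result is 18 ≡ −1, so (-16/19) = −1.

-1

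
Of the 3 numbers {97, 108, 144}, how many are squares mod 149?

1

(97/149) = -1 → non-residue.
(108/149) = -1 → non-residue.
(144/149) = +1 → QR.
Total quadratic residues among the 3: 1.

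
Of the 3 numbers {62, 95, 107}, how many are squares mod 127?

2

(62/127) = +1 → QR.
(95/127) = -1 → non-residue.
(107/127) = +1 → QR.
Total quadratic residues among the 3: 2.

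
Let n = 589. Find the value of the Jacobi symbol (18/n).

-1

Pull out 2: since 589 ≡ 5 (mod 8), (2/589) = -1.
Reciprocity: 9 ≡ 1 and 589 ≡ 1 (mod 4), so (9/589) = +(589/9).
Reduce top mod 9: now compute (4/9).
Pull out 2^2: since 9 ≡ 1 (mod 8), (2/9) = +1, so (2/9)^2 = +1.
Reached (1/9) = 1. Collecting the sign flips along the way, the symbol is -1.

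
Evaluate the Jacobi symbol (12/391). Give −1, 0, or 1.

-1

Pull out 2^2: since 391 ≡ 7 (mod 8), (2/391) = +1, so (2/391)^2 = +1.
Reciprocity: 3 ≡ 3 and 391 ≡ 3 (mod 4), so (3/391) = −(391/3).
Reduce top mod 3: now compute (1/3).
Reached (1/3) = 1. Collecting the sign flips along the way, the symbol is -1.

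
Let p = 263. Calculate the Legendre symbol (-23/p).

Euler's criterion: (-23/263) ≡ 240^131 (mod 263).
240^2 ≡ 3 (mod 263)
240^4 ≡ 9 (mod 263)
240^8 ≡ 81 (mod 263)
240^16 ≡ 249 (mod 263)
240^32 ≡ 196 (mod 263)
240^64 ≡ 18 (mod 263)
240^128 ≡ 61 (mod 263)
240^131 = 240^(128+2+1) ≡ 262 (mod 263).
Result is 262 ≡ −1, so (-23/263) = −1.

-1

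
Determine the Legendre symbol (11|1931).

1

Reciprocity: 11 ≡ 3 and 1931 ≡ 3 (mod 4), so (11/1931) = −(1931/11).
Reduce top mod 11: now compute (6/11).
Pull out 2: since 11 ≡ 3 (mod 8), (2/11) = -1.
Reciprocity: 3 ≡ 3 and 11 ≡ 3 (mod 4), so (3/11) = −(11/3).
Reduce top mod 3: now compute (2/3).
Pull out 2: since 3 ≡ 3 (mod 8), (2/3) = -1.
Reached (1/3) = 1. Collecting the sign flips along the way, the symbol is +1.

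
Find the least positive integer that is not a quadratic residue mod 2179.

2

(2/2179) = −1, so 2 is the smallest positive non-residue mod 2179.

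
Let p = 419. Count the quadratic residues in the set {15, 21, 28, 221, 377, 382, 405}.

5

(15/419) = +1 → QR.
(21/419) = +1 → QR.
(28/419) = +1 → QR.
(221/419) = -1 → non-residue.
(377/419) = +1 → QR.
(382/419) = -1 → non-residue.
(405/419) = +1 → QR.
Total quadratic residues among the 7: 5.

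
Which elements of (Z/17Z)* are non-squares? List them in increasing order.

3 5 6 7 10 11 12 14

Square k = 1,…,8 (k and 17−k give the same square):
1²=1, 2²=4, 3²=9, 4²=16, 5²≡8, 6²≡2, 7²≡15, 8²≡13 (mod 17).
The residues are {1, 2, 4, 8, 9, 13, 15, 16}; the non-residues are the remaining 8 nonzero classes.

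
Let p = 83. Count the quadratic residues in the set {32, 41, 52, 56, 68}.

2

(32/83) = -1 → non-residue.
(41/83) = +1 → QR.
(52/83) = -1 → non-residue.
(56/83) = -1 → non-residue.
(68/83) = +1 → QR.
Total quadratic residues among the 5: 2.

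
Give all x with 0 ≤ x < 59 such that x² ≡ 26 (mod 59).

Since 59 ≡ 3 (mod 4), a square root of 26 is 26^((59+1)/4) = 26^15 mod 59.
Repeated squaring: 26^2≡27, 26^4≡21, 26^8≡28 (mod 59).
26^15 = 26^(8+4+2+1) ≡ 12 (mod 59).
Check: 12² = 144 ≡ 26 (mod 59). The two roots are 12 and 47.

12, 47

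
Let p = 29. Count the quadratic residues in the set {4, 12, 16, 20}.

(4/29) = +1 → QR.
(12/29) = -1 → non-residue.
(16/29) = +1 → QR.
(20/29) = +1 → QR.
Total quadratic residues among the 4: 3.

3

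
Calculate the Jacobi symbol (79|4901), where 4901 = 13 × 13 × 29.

Reciprocity: 79 ≡ 3 and 4901 ≡ 1 (mod 4), so (79/4901) = +(4901/79).
Reduce top mod 79: now compute (3/79).
Reciprocity: 3 ≡ 3 and 79 ≡ 3 (mod 4), so (3/79) = −(79/3).
Reduce top mod 3: now compute (1/3).
Reached (1/3) = 1. Collecting the sign flips along the way, the symbol is -1.

-1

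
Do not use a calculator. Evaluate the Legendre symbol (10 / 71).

1

Pull out 2: since 71 ≡ 7 (mod 8), (2/71) = +1.
Reciprocity: 5 ≡ 1 and 71 ≡ 3 (mod 4), so (5/71) = +(71/5).
Reduce top mod 5: now compute (1/5).
Reached (1/5) = 1. Collecting the sign flips along the way, the symbol is +1.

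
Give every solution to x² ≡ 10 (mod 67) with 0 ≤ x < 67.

12, 55

Since 67 ≡ 3 (mod 4), a square root of 10 is 10^((67+1)/4) = 10^17 mod 67.
Repeated squaring: 10^2≡33, 10^4≡17, 10^8≡21, 10^16≡39 (mod 67).
10^17 = 10^(16+1) ≡ 55 (mod 67).
Check: 55² = 3025 ≡ 10 (mod 67). The two roots are 12 and 55.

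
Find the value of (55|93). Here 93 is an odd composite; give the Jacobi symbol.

-1

Reciprocity: 55 ≡ 3 and 93 ≡ 1 (mod 4), so (55/93) = +(93/55).
Reduce top mod 55: now compute (38/55).
Pull out 2: since 55 ≡ 7 (mod 8), (2/55) = +1.
Reciprocity: 19 ≡ 3 and 55 ≡ 3 (mod 4), so (19/55) = −(55/19).
Reduce top mod 19: now compute (17/19).
Reciprocity: 17 ≡ 1 and 19 ≡ 3 (mod 4), so (17/19) = +(19/17).
Reduce top mod 17: now compute (2/17).
Pull out 2: since 17 ≡ 1 (mod 8), (2/17) = +1.
Reached (1/17) = 1. Collecting the sign flips along the way, the symbol is -1.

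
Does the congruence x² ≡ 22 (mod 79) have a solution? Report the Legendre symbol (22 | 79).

Euler's criterion: (22/79) ≡ 22^39 (mod 79).
22^2 ≡ 10 (mod 79)
22^4 ≡ 21 (mod 79)
22^8 ≡ 46 (mod 79)
22^16 ≡ 62 (mod 79)
22^32 ≡ 52 (mod 79)
22^39 = 22^(32+4+2+1) ≡ 1 (mod 79).
Result is 1, so (22/79) = 1.

1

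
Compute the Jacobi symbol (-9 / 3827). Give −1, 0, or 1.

First reduce: -9 ≡ 3818 (mod 3827).
Pull out 2: since 3827 ≡ 3 (mod 8), (2/3827) = -1.
Reciprocity: 1909 ≡ 1 and 3827 ≡ 3 (mod 4), so (1909/3827) = +(3827/1909).
Reduce top mod 1909: now compute (9/1909).
Reciprocity: 9 ≡ 1 and 1909 ≡ 1 (mod 4), so (9/1909) = +(1909/9).
Reduce top mod 9: now compute (1/9).
Reached (1/9) = 1. Collecting the sign flips along the way, the symbol is -1.

-1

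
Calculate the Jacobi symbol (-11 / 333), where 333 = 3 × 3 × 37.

First reduce: -11 ≡ 322 (mod 333).
Pull out 2: since 333 ≡ 5 (mod 8), (2/333) = -1.
Reciprocity: 161 ≡ 1 and 333 ≡ 1 (mod 4), so (161/333) = +(333/161).
Reduce top mod 161: now compute (11/161).
Reciprocity: 11 ≡ 3 and 161 ≡ 1 (mod 4), so (11/161) = +(161/11).
Reduce top mod 11: now compute (7/11).
Reciprocity: 7 ≡ 3 and 11 ≡ 3 (mod 4), so (7/11) = −(11/7).
Reduce top mod 7: now compute (4/7).
Pull out 2^2: since 7 ≡ 7 (mod 8), (2/7) = +1, so (2/7)^2 = +1.
Reached (1/7) = 1. Collecting the sign flips along the way, the symbol is +1.

1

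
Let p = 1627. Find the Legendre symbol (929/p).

Reciprocity: 929 ≡ 1 and 1627 ≡ 3 (mod 4), so (929/1627) = +(1627/929).
Reduce top mod 929: now compute (698/929).
Pull out 2: since 929 ≡ 1 (mod 8), (2/929) = +1.
Reciprocity: 349 ≡ 1 and 929 ≡ 1 (mod 4), so (349/929) = +(929/349).
Reduce top mod 349: now compute (231/349).
Reciprocity: 231 ≡ 3 and 349 ≡ 1 (mod 4), so (231/349) = +(349/231).
Reduce top mod 231: now compute (118/231).
Pull out 2: since 231 ≡ 7 (mod 8), (2/231) = +1.
Reciprocity: 59 ≡ 3 and 231 ≡ 3 (mod 4), so (59/231) = −(231/59).
Reduce top mod 59: now compute (54/59).
Pull out 2: since 59 ≡ 3 (mod 8), (2/59) = -1.
Reciprocity: 27 ≡ 3 and 59 ≡ 3 (mod 4), so (27/59) = −(59/27).
Reduce top mod 27: now compute (5/27).
Reciprocity: 5 ≡ 1 and 27 ≡ 3 (mod 4), so (5/27) = +(27/5).
Reduce top mod 5: now compute (2/5).
Pull out 2: since 5 ≡ 5 (mod 8), (2/5) = -1.
Reached (1/5) = 1. Collecting the sign flips along the way, the symbol is +1.

1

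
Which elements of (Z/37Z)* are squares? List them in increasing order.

Square k = 1,…,18 (k and 37−k give the same square):
1²=1, 2²=4, 3²=9, 4²=16, 5²=25, 6²=36, 7²≡12, 8²≡27, 9²≡7, 10²≡26, 11²≡10, 12²≡33, 13²≡21, 14²≡11, 15²≡3, 16²≡34, 17²≡30, 18²≡28 (mod 37).
So the quadratic residues mod 37 are {1, 3, 4, 7, 9, 10, 11, 12, 16, 21, 25, 26, 27, 28, 30, 33, 34, 36}.

1, 3, 4, 7, 9, 10, 11, 12, 16, 21, 25, 26, 27, 28, 30, 33, 34, 36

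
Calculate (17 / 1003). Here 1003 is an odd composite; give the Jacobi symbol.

0

Reciprocity: 17 ≡ 1 and 1003 ≡ 3 (mod 4), so (17/1003) = +(1003/17).
Reduce top mod 17: now compute (0/17).
Top reduces to 0: gcd > 1, so the symbol is 0.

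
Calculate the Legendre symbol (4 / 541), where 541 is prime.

Pull out 2^2: since 541 ≡ 5 (mod 8), (2/541) = -1, so (2/541)^2 = +1.
Reached (1/541) = 1. Collecting the sign flips along the way, the symbol is +1.

1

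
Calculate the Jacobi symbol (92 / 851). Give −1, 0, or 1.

Pull out 2^2: since 851 ≡ 3 (mod 8), (2/851) = -1, so (2/851)^2 = +1.
Reciprocity: 23 ≡ 3 and 851 ≡ 3 (mod 4), so (23/851) = −(851/23).
Reduce top mod 23: now compute (0/23).
Top reduces to 0: gcd > 1, so the symbol is 0.

0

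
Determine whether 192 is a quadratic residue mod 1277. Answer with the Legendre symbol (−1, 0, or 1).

Pull out 2^6: since 1277 ≡ 5 (mod 8), (2/1277) = -1, so (2/1277)^6 = +1.
Reciprocity: 3 ≡ 3 and 1277 ≡ 1 (mod 4), so (3/1277) = +(1277/3).
Reduce top mod 3: now compute (2/3).
Pull out 2: since 3 ≡ 3 (mod 8), (2/3) = -1.
Reached (1/3) = 1. Collecting the sign flips along the way, the symbol is -1.

-1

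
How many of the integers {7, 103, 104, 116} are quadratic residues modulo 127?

(7/127) = -1 → non-residue.
(103/127) = +1 → QR.
(104/127) = +1 → QR.
(116/127) = -1 → non-residue.
Total quadratic residues among the 4: 2.

2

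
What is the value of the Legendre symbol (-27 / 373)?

First reduce: -27 ≡ 346 (mod 373).
Pull out 2: since 373 ≡ 5 (mod 8), (2/373) = -1.
Reciprocity: 173 ≡ 1 and 373 ≡ 1 (mod 4), so (173/373) = +(373/173).
Reduce top mod 173: now compute (27/173).
Reciprocity: 27 ≡ 3 and 173 ≡ 1 (mod 4), so (27/173) = +(173/27).
Reduce top mod 27: now compute (11/27).
Reciprocity: 11 ≡ 3 and 27 ≡ 3 (mod 4), so (11/27) = −(27/11).
Reduce top mod 11: now compute (5/11).
Reciprocity: 5 ≡ 1 and 11 ≡ 3 (mod 4), so (5/11) = +(11/5).
Reduce top mod 5: now compute (1/5).
Reached (1/5) = 1. Collecting the sign flips along the way, the symbol is +1.

1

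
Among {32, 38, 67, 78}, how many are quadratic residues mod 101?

1

(32/101) = -1 → non-residue.
(38/101) = -1 → non-residue.
(67/101) = -1 → non-residue.
(78/101) = +1 → QR.
Total quadratic residues among the 4: 1.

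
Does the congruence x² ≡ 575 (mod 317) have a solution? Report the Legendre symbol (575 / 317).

First reduce: 575 ≡ 258 (mod 317).
Pull out 2: since 317 ≡ 5 (mod 8), (2/317) = -1.
Reciprocity: 129 ≡ 1 and 317 ≡ 1 (mod 4), so (129/317) = +(317/129).
Reduce top mod 129: now compute (59/129).
Reciprocity: 59 ≡ 3 and 129 ≡ 1 (mod 4), so (59/129) = +(129/59).
Reduce top mod 59: now compute (11/59).
Reciprocity: 11 ≡ 3 and 59 ≡ 3 (mod 4), so (11/59) = −(59/11).
Reduce top mod 11: now compute (4/11).
Pull out 2^2: since 11 ≡ 3 (mod 8), (2/11) = -1, so (2/11)^2 = +1.
Reached (1/11) = 1. Collecting the sign flips along the way, the symbol is +1.

1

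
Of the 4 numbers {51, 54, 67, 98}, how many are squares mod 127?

1

(51/127) = -1 → non-residue.
(54/127) = -1 → non-residue.
(67/127) = -1 → non-residue.
(98/127) = +1 → QR.
Total quadratic residues among the 4: 1.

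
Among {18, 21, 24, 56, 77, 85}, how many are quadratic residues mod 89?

3

(18/89) = +1 → QR.
(21/89) = +1 → QR.
(24/89) = -1 → non-residue.
(56/89) = -1 → non-residue.
(77/89) = -1 → non-residue.
(85/89) = +1 → QR.
Total quadratic residues among the 6: 3.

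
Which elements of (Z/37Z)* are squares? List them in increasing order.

1, 3, 4, 7, 9, 10, 11, 12, 16, 21, 25, 26, 27, 28, 30, 33, 34, 36

Square k = 1,…,18 (k and 37−k give the same square):
1²=1, 2²=4, 3²=9, 4²=16, 5²=25, 6²=36, 7²≡12, 8²≡27, 9²≡7, 10²≡26, 11²≡10, 12²≡33, 13²≡21, 14²≡11, 15²≡3, 16²≡34, 17²≡30, 18²≡28 (mod 37).
So the quadratic residues mod 37 are {1, 3, 4, 7, 9, 10, 11, 12, 16, 21, 25, 26, 27, 28, 30, 33, 34, 36}.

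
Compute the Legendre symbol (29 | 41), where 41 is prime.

-1

Euler's criterion: (29/41) ≡ 29^20 (mod 41).
29^2 ≡ 21 (mod 41)
29^4 ≡ 31 (mod 41)
29^8 ≡ 18 (mod 41)
29^16 ≡ 37 (mod 41)
29^20 = 29^(16+4) ≡ 40 (mod 41).
Result is 40 ≡ −1, so (29/41) = −1.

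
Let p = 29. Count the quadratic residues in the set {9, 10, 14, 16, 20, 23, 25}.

(9/29) = +1 → QR.
(10/29) = -1 → non-residue.
(14/29) = -1 → non-residue.
(16/29) = +1 → QR.
(20/29) = +1 → QR.
(23/29) = +1 → QR.
(25/29) = +1 → QR.
Total quadratic residues among the 7: 5.

5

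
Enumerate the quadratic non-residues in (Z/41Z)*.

3 6 7 11 12 13 14 15 17 19 22 24 26 27 28 29 30 34 35 38

Square k = 1,…,20 (k and 41−k give the same square):
1²=1, 2²=4, 3²=9, 4²=16, 5²=25, 6²=36, 7²≡8, 8²≡23, 9²≡40, 10²≡18, 11²≡39, 12²≡21, 13²≡5, 14²≡32, 15²≡20, 16²≡10, 17²≡2, 18²≡37, 19²≡33, 20²≡31 (mod 41).
The residues are {1, 2, 4, 5, 8, 9, 10, 16, 18, 20, 21, 23, 25, 31, 32, 33, 36, 37, 39, 40}; the non-residues are the remaining 20 nonzero classes.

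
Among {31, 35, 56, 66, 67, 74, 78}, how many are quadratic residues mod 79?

2

(31/79) = +1 → QR.
(35/79) = -1 → non-residue.
(56/79) = -1 → non-residue.
(66/79) = -1 → non-residue.
(67/79) = +1 → QR.
(74/79) = -1 → non-residue.
(78/79) = -1 → non-residue.
Total quadratic residues among the 7: 2.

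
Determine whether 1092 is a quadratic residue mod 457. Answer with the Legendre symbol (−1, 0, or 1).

First reduce: 1092 ≡ 178 (mod 457).
Pull out 2: since 457 ≡ 1 (mod 8), (2/457) = +1.
Reciprocity: 89 ≡ 1 and 457 ≡ 1 (mod 4), so (89/457) = +(457/89).
Reduce top mod 89: now compute (12/89).
Pull out 2^2: since 89 ≡ 1 (mod 8), (2/89) = +1, so (2/89)^2 = +1.
Reciprocity: 3 ≡ 3 and 89 ≡ 1 (mod 4), so (3/89) = +(89/3).
Reduce top mod 3: now compute (2/3).
Pull out 2: since 3 ≡ 3 (mod 8), (2/3) = -1.
Reached (1/3) = 1. Collecting the sign flips along the way, the symbol is -1.

-1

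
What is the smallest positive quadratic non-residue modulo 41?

(2/41) = +1, so 2 is a residue.
(3/41) = −1, so 3 is the smallest positive non-residue mod 41.

3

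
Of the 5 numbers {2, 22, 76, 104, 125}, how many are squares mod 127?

4

(2/127) = +1 → QR.
(22/127) = +1 → QR.
(76/127) = +1 → QR.
(104/127) = +1 → QR.
(125/127) = -1 → non-residue.
Total quadratic residues among the 5: 4.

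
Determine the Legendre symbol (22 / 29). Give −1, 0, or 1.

1

Pull out 2: since 29 ≡ 5 (mod 8), (2/29) = -1.
Reciprocity: 11 ≡ 3 and 29 ≡ 1 (mod 4), so (11/29) = +(29/11).
Reduce top mod 11: now compute (7/11).
Reciprocity: 7 ≡ 3 and 11 ≡ 3 (mod 4), so (7/11) = −(11/7).
Reduce top mod 7: now compute (4/7).
Pull out 2^2: since 7 ≡ 7 (mod 8), (2/7) = +1, so (2/7)^2 = +1.
Reached (1/7) = 1. Collecting the sign flips along the way, the symbol is +1.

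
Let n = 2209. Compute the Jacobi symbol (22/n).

Pull out 2: since 2209 ≡ 1 (mod 8), (2/2209) = +1.
Reciprocity: 11 ≡ 3 and 2209 ≡ 1 (mod 4), so (11/2209) = +(2209/11).
Reduce top mod 11: now compute (9/11).
Reciprocity: 9 ≡ 1 and 11 ≡ 3 (mod 4), so (9/11) = +(11/9).
Reduce top mod 9: now compute (2/9).
Pull out 2: since 9 ≡ 1 (mod 8), (2/9) = +1.
Reached (1/9) = 1. Collecting the sign flips along the way, the symbol is +1.

1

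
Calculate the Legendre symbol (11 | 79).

1

Reciprocity: 11 ≡ 3 and 79 ≡ 3 (mod 4), so (11/79) = −(79/11).
Reduce top mod 11: now compute (2/11).
Pull out 2: since 11 ≡ 3 (mod 8), (2/11) = -1.
Reached (1/11) = 1. Collecting the sign flips along the way, the symbol is +1.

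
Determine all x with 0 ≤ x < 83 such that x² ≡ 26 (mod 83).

21, 62

Since 83 ≡ 3 (mod 4), a square root of 26 is 26^((83+1)/4) = 26^21 mod 83.
Repeated squaring: 26^2≡12, 26^4≡61, 26^8≡69, 26^16≡30 (mod 83).
26^21 = 26^(16+4+1) ≡ 21 (mod 83).
Check: 21² = 441 ≡ 26 (mod 83). The two roots are 21 and 62.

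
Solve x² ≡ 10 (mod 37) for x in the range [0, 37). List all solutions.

11, 26

37 ≡ 1 (mod 4), so we find a root by search.
Trying successive values, 11² = 121 ≡ 10 (mod 37). The other root is 37 − 11 = 26.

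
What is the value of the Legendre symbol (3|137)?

Reciprocity: 3 ≡ 3 and 137 ≡ 1 (mod 4), so (3/137) = +(137/3).
Reduce top mod 3: now compute (2/3).
Pull out 2: since 3 ≡ 3 (mod 8), (2/3) = -1.
Reached (1/3) = 1. Collecting the sign flips along the way, the symbol is -1.

-1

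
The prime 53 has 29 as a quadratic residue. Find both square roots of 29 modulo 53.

53 ≡ 1 (mod 4), so we find a root by search.
Trying successive values, 20² = 400 ≡ 29 (mod 53). The other root is 53 − 20 = 33.

20, 33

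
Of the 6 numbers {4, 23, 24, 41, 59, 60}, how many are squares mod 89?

(4/89) = +1 → QR.
(23/89) = -1 → non-residue.
(24/89) = -1 → non-residue.
(41/89) = -1 → non-residue.
(59/89) = -1 → non-residue.
(60/89) = -1 → non-residue.
Total quadratic residues among the 6: 1.

1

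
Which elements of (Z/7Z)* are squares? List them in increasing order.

1,2,4

Square k = 1,…,3 (k and 7−k give the same square):
1²=1, 2²=4, 3²≡2 (mod 7).
So the quadratic residues mod 7 are {1, 2, 4}.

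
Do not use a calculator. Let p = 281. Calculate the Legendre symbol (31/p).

1

Euler's criterion: (31/281) ≡ 31^140 (mod 281).
31^2 ≡ 118 (mod 281)
31^4 ≡ 155 (mod 281)
31^8 ≡ 140 (mod 281)
31^16 ≡ 211 (mod 281)
31^32 ≡ 123 (mod 281)
31^64 ≡ 236 (mod 281)
31^128 ≡ 58 (mod 281)
31^140 = 31^(128+8+4) ≡ 1 (mod 281).
Result is 1, so (31/281) = 1.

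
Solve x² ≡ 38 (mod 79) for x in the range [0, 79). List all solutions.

Since 79 ≡ 3 (mod 4), a square root of 38 is 38^((79+1)/4) = 38^20 mod 79.
Repeated squaring: 38^2≡22, 38^4≡10, 38^8≡21, 38^16≡46 (mod 79).
38^20 = 38^(16+4) ≡ 65 (mod 79).
Check: 65² = 4225 ≡ 38 (mod 79). The two roots are 14 and 65.

14, 65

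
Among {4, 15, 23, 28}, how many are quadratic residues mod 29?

3

(4/29) = +1 → QR.
(15/29) = -1 → non-residue.
(23/29) = +1 → QR.
(28/29) = +1 → QR.
Total quadratic residues among the 4: 3.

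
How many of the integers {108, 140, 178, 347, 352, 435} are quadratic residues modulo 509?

0

(108/509) = -1 → non-residue.
(140/509) = -1 → non-residue.
(178/509) = -1 → non-residue.
(347/509) = -1 → non-residue.
(352/509) = -1 → non-residue.
(435/509) = -1 → non-residue.
Total quadratic residues among the 6: 0.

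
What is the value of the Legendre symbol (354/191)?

1

First reduce: 354 ≡ 163 (mod 191).
Reciprocity: 163 ≡ 3 and 191 ≡ 3 (mod 4), so (163/191) = −(191/163).
Reduce top mod 163: now compute (28/163).
Pull out 2^2: since 163 ≡ 3 (mod 8), (2/163) = -1, so (2/163)^2 = +1.
Reciprocity: 7 ≡ 3 and 163 ≡ 3 (mod 4), so (7/163) = −(163/7).
Reduce top mod 7: now compute (2/7).
Pull out 2: since 7 ≡ 7 (mod 8), (2/7) = +1.
Reached (1/7) = 1. Collecting the sign flips along the way, the symbol is +1.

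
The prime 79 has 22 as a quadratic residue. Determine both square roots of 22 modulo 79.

38, 41

Since 79 ≡ 3 (mod 4), a square root of 22 is 22^((79+1)/4) = 22^20 mod 79.
Repeated squaring: 22^2≡10, 22^4≡21, 22^8≡46, 22^16≡62 (mod 79).
22^20 = 22^(16+4) ≡ 38 (mod 79).
Check: 38² = 1444 ≡ 22 (mod 79). The two roots are 38 and 41.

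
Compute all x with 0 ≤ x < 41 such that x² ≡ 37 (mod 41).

18, 23

41 ≡ 1 (mod 4), so we find a root by search.
Trying successive values, 18² = 324 ≡ 37 (mod 41). The other root is 41 − 18 = 23.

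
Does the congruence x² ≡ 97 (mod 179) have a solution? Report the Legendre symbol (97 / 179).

-1

Euler's criterion: (97/179) ≡ 97^89 (mod 179).
97^2 ≡ 101 (mod 179)
97^4 ≡ 177 (mod 179)
97^8 ≡ 4 (mod 179)
97^16 ≡ 16 (mod 179)
97^32 ≡ 77 (mod 179)
97^64 ≡ 22 (mod 179)
97^89 = 97^(64+16+8+1) ≡ 178 (mod 179).
Result is 178 ≡ −1, so (97/179) = −1.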